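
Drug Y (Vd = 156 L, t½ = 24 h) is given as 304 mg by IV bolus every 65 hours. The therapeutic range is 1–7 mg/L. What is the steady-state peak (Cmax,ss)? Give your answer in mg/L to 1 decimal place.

2.3 mg/L

τ/t½ = 65/24 ≈ 2.7083, so fraction remaining f = (1/2)^(65/24) ≈ 0.1530.
Accumulation ratio R = 1/(1 − f) ≈ 1/0.8470 ≈ 1.1806.
Single-dose peak C₀ = D/Vd = 304/156 ≈ 1.949 mg/L.
Steady-state peak Cmax,ss = C₀·R ≈ 1.949 × 1.1806 ≈ 2.301 mg/L.
Peak 2.3 mg/L vs MTC 7 mg/L: below toxic threshold.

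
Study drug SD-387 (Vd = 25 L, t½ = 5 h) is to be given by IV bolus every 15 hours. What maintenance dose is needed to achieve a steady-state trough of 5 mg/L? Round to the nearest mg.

875 mg

τ/t½ = 15/5 ≈ 3, so f = (1/2)^(15/5) ≈ 0.125000.
Cmin,ss = (D/Vd)·f/(1−f), so D = Cmin,ss·Vd·(1−f)/f.
D = 5 × 25 × (1−f)/f ≈ 5 × 25 × 7.00000 ≈ 875.00 mg.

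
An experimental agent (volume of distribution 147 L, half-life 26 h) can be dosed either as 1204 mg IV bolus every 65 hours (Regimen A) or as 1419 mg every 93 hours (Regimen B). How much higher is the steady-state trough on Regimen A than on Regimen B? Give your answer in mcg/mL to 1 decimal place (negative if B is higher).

Regimen A: f = (1/2)^(65/26) ≈ 0.1768; Cmin,ss = (1204/147)·f/(1−f) ≈ 1.759 mcg/mL.
Regimen B: f = (1/2)^(93/26) ≈ 0.0838; Cmin,ss = (1419/147)·f/(1−f) ≈ 0.883 mcg/mL.
Difference ≈ 1.759 − 0.883 ≈ 0.876 mcg/mL.

0.9 mcg/mL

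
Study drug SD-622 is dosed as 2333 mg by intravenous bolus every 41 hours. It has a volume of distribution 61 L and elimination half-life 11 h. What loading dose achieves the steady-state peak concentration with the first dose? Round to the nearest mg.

2524 mg

f = (1/2)^(41/11) ≈ 0.075506; accumulation ratio R = 1/(1−f) ≈ 1.08167.
Loading dose to hit Cmax,ss on first dose: D_load = D_maint·R ≈ 2333 × 1.08167 ≈ 2523.54 mg.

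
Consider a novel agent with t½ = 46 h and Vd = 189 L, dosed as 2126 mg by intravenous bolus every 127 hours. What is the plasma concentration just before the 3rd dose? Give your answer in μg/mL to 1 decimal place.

f = (1/2)^(τ/t½) = (1/2)^(127/46) ≈ 0.1475.
C₀ = D/Vd = 2126/189 ≈ 11.249 μg/mL.
Before the 3rd dose, 2 doses have been given. Superposition: Cmin = C₀·(f + f²).
≈ 11.249 × (0.1475 + 0.0218) ≈ 11.249 × 0.1693 ≈ 1.904 μg/mL.

1.9 μg/mL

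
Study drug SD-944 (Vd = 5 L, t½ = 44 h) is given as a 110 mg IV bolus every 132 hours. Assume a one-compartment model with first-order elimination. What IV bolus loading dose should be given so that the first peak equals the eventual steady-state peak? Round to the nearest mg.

f = (1/2)^(132/44) ≈ 0.125000; accumulation ratio R = 1/(1−f) ≈ 1.14286.
Loading dose to hit Cmax,ss on first dose: D_load = D_maint·R ≈ 110 × 1.14286 ≈ 125.71 mg.

126 mg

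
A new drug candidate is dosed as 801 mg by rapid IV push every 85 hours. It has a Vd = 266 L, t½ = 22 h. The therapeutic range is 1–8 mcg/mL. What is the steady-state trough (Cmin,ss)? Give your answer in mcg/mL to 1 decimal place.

0.2 mcg/mL

Over one 85-h interval, 85/22 ≈ 3.8636 half-lives elapse, leaving f ≈ 0.0687 of each dose.
At steady state, accumulation factor R = 1/(1 − e^(−kτ)) ≈ 1.0738.
Single-dose peak C₀ = D/Vd = 801/266 ≈ 3.011 mcg/mL.
Cmax,ss = C₀/(1 − f) ≈ 3.011/0.9313 ≈ 3.233 mcg/mL.
One interval later, Cmin,ss = Cmax,ss·e^(−kτ) ≈ 3.233 × 0.0687 ≈ 0.222 mcg/mL.
Trough 0.2 mcg/mL vs MEC 1 mcg/mL: subtherapeutic.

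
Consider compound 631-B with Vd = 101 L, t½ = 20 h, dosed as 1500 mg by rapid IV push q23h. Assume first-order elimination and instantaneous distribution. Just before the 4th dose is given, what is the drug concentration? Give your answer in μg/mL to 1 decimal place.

f = (1/2)^(τ/t½) = (1/2)^(23/20) ≈ 0.4506.
C₀ = D/Vd = 1500/101 ≈ 14.851 μg/mL.
Before the 4th dose, 3 doses have been given. Superposition: Cmin = C₀·(f + f² + … + f^3).
≈ 14.851 × (0.4506 + 0.2030 + 0.0915) ≈ 14.851 × 0.7451 ≈ 11.065 μg/mL.

11.1 μg/mL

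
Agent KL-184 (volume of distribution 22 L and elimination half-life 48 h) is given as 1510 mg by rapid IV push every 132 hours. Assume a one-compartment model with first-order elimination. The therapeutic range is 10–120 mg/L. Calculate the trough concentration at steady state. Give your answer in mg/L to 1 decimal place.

12.0 mg/L

τ/t½ = 132/48 ≈ 2.75, so fraction remaining f = (1/2)^(132/48) ≈ 0.1487.
Single-dose peak C₀ = D/Vd = 1510/22 ≈ 68.636 mg/L.
Steady-state trough Cmin,ss = C₀·f/(1−f) ≈ 68.636 × 0.1487/0.8513 ≈ 11.989 mg/L.
Trough 12.0 mg/L vs MEC 10 mg/L: adequate.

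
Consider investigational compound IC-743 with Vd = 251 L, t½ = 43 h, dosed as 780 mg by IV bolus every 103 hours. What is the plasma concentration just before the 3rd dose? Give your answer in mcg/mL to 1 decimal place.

0.7 mcg/mL

f = (1/2)^(τ/t½) = (1/2)^(103/43) ≈ 0.1901.
C₀ = D/Vd = 780/251 ≈ 3.108 mcg/mL.
Before the 3rd dose, 2 doses have been given. Superposition: Cmin = C₀·(f + f²).
≈ 3.108 × (0.1901 + 0.0361) ≈ 3.108 × 0.2262 ≈ 0.703 mcg/mL.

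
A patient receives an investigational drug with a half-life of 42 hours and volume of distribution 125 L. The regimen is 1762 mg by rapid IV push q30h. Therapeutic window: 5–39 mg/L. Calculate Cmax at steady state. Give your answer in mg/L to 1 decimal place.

k = ln2/t½ = ln2/42 ≈ 0.016504 h⁻¹; fraction remaining f = e^(−kτ) = e^(−0.016504×30) ≈ 0.6095.
Accumulation ratio R = 1/(1 − f) ≈ 1/0.3905 ≈ 2.5608.
Each bolus raises the concentration by D/Vd = 1762/125 ≈ 14.096 mg/L.
Steady-state peak Cmax,ss = C₀·R ≈ 14.096 × 2.5608 ≈ 36.097 mg/L.
Peak 36.1 mg/L vs MTC 39 mg/L: below toxic threshold.

36.1 mg/L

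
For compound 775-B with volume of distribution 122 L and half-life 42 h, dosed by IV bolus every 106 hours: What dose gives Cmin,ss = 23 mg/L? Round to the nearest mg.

13331 mg

τ/t½ = 106/42 ≈ 2.5238, so f = (1/2)^(106/42) ≈ 0.173883.
Cmin,ss = (D/Vd)·f/(1−f), so D = Cmin,ss·Vd·(1−f)/f.
D = 23 × 122 × (1−f)/f ≈ 23 × 122 × 4.75099 ≈ 13331.28 mg.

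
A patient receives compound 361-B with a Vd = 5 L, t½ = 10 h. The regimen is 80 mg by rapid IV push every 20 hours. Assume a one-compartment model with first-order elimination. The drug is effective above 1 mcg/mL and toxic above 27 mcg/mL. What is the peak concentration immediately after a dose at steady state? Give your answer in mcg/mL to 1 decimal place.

The dosing interval is 2 half-lives, so f = 2^(−2) = 0.25.
At steady state, R = 1/(1 − 0.25) = 4/3.
Single-dose peak C₀ = D/Vd = 80/5 = 16 mcg/mL.
Steady-state peak Cmax,ss = C₀·R = 16 × 4/3 ≈ 21.333 mcg/mL.
Peak 21.3 mcg/mL vs MTC 27 mcg/mL: below toxic threshold.

21.3 mcg/mL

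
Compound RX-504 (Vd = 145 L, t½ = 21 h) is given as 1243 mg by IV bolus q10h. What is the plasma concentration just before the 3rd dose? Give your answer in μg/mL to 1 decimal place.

10.6 μg/mL

f = (1/2)^(τ/t½) = (1/2)^(10/21) ≈ 0.7189.
C₀ = D/Vd = 1243/145 ≈ 8.572 μg/mL.
Before the 3rd dose, 2 doses have been given. Superposition: Cmin = C₀·(f + f²).
≈ 8.572 × (0.7189 + 0.5168) ≈ 8.572 × 1.2357 ≈ 10.592 μg/mL.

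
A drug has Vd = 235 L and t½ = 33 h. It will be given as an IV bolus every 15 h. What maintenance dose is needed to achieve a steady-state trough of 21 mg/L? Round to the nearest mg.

τ/t½ = 15/33 ≈ 0.45455, so f = (1/2)^(15/33) ≈ 0.729740.
Cmin,ss = (D/Vd)·f/(1−f), so D = Cmin,ss·Vd·(1−f)/f.
D = 21 × 235 × (1−f)/f ≈ 21 × 235 × 0.37035 ≈ 1827.68 mg.

1828 mg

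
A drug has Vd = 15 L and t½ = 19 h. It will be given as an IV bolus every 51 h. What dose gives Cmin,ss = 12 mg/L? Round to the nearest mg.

977 mg

τ/t½ = 51/19 ≈ 2.6842, so f = (1/2)^(51/19) ≈ 0.155587.
Cmin,ss = (D/Vd)·f/(1−f), so D = Cmin,ss·Vd·(1−f)/f.
D = 12 × 15 × (1−f)/f ≈ 12 × 15 × 5.42727 ≈ 976.91 mg.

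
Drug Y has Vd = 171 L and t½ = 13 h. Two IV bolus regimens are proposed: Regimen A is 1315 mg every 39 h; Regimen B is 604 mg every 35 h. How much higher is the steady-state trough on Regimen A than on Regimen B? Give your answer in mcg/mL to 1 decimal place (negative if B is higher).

Regimen A: f = (1/2)^(39/13) ≈ 0.1250; Cmin,ss = (1315/171)·f/(1−f) ≈ 1.099 mcg/mL.
Regimen B: f = (1/2)^(35/13) ≈ 0.1547; Cmin,ss = (604/171)·f/(1−f) ≈ 0.646 mcg/mL.
Difference ≈ 1.099 − 0.646 ≈ 0.453 mcg/mL.

0.5 mcg/mL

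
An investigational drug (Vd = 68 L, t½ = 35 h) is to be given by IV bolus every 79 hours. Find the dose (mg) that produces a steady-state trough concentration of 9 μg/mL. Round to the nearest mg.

τ/t½ = 79/35 ≈ 2.2571, so f = (1/2)^(79/35) ≈ 0.209186.
Cmin,ss = (D/Vd)·f/(1−f), so D = Cmin,ss·Vd·(1−f)/f.
D = 9 × 68 × (1−f)/f ≈ 9 × 68 × 3.78043 ≈ 2313.62 mg.

2314 mg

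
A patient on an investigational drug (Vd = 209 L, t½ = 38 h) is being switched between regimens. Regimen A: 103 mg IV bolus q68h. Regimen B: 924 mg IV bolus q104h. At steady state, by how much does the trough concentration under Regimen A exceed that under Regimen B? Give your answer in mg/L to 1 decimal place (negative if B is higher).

-0.6 mg/L

Regimen A: f = (1/2)^(68/38) ≈ 0.2893; Cmin,ss = (103/209)·f/(1−f) ≈ 0.201 mg/L.
Regimen B: f = (1/2)^(104/38) ≈ 0.1500; Cmin,ss = (924/209)·f/(1−f) ≈ 0.780 mg/L.
Difference ≈ 0.201 − 0.780 ≈ -0.579 mg/L.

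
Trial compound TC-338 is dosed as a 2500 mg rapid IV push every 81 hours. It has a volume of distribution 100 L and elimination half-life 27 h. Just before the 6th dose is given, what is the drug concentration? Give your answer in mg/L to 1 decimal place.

3.6 mg/L

f = (1/2)^(τ/t½) = (1/2)^(81/27) ≈ 0.1250.
C₀ = D/Vd = 2500/100 ≈ 25.000 mg/L.
Before the 6th dose, 5 doses have been given. Superposition: Cmin = C₀·(f + f² + … + f^5).
≈ 25.000 × (0.1250 + 0.0156 + 0.0020 + 0.0002 + 0.0000) ≈ 25.000 × 0.1428 ≈ 3.570 mg/L.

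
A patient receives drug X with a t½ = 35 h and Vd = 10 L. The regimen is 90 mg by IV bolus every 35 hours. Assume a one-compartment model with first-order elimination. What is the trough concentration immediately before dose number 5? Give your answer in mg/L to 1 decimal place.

8.4 mg/L

f = (1/2)^(τ/t½) = (1/2)^(35/35) ≈ 0.5000.
C₀ = D/Vd = 90/10 ≈ 9.000 mg/L.
Before the 5th dose, 4 doses have been given. Superposition: Cmin = C₀·(f + f² + … + f^4).
≈ 9.000 × (0.5000 + 0.2500 + 0.1250 + 0.0625) ≈ 9.000 × 0.9375 ≈ 8.438 mg/L.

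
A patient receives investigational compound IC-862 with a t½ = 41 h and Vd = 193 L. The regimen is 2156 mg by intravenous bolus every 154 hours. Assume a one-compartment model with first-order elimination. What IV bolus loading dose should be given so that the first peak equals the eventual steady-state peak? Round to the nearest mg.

2328 mg

f = (1/2)^(154/41) ≈ 0.074012; accumulation ratio R = 1/(1−f) ≈ 1.07993.
Loading dose to hit Cmax,ss on first dose: D_load = D_maint·R ≈ 2156 × 1.07993 ≈ 2328.33 mg.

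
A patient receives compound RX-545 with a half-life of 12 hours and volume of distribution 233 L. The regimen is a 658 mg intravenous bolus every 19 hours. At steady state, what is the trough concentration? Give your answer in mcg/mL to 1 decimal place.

τ/t½ = 19/12 ≈ 1.5833, so fraction remaining f = (1/2)^(19/12) ≈ 0.3337.
Single-dose peak C₀ = D/Vd = 658/233 ≈ 2.824 mcg/mL.
Steady-state trough Cmin,ss = C₀·f/(1−f) ≈ 2.824 × 0.3337/0.6663 ≈ 1.414 mcg/mL.

1.4 mcg/mL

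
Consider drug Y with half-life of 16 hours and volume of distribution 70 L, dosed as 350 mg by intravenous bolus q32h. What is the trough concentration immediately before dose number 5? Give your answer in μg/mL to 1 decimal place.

1.7 μg/mL

f = (1/2)^(τ/t½) = (1/2)^(32/16) ≈ 0.2500.
C₀ = D/Vd = 350/70 ≈ 5.000 μg/mL.
Before the 5th dose, 4 doses have been given. Superposition: Cmin = C₀·(f + f² + … + f^4).
≈ 5.000 × (0.2500 + 0.0625 + 0.0156 + 0.0039) ≈ 5.000 × 0.3320 ≈ 1.660 μg/mL.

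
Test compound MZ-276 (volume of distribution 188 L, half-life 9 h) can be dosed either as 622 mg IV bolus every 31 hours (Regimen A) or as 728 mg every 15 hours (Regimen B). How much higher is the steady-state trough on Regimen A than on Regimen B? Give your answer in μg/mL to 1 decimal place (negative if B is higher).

-1.4 μg/mL

Regimen A: f = (1/2)^(31/9) ≈ 0.0919; Cmin,ss = (622/188)·f/(1−f) ≈ 0.335 μg/mL.
Regimen B: f = (1/2)^(15/9) ≈ 0.3150; Cmin,ss = (728/188)·f/(1−f) ≈ 1.781 μg/mL.
Difference ≈ 0.335 − 1.781 ≈ -1.446 μg/mL.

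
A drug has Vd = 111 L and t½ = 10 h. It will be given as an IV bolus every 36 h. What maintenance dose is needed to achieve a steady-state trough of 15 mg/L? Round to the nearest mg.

18524 mg

τ/t½ = 36/10 ≈ 3.6, so f = (1/2)^(36/10) ≈ 0.082469.
Cmin,ss = (D/Vd)·f/(1−f), so D = Cmin,ss·Vd·(1−f)/f.
D = 15 × 111 × (1−f)/f ≈ 15 × 111 × 11.12577 ≈ 18524.41 mg.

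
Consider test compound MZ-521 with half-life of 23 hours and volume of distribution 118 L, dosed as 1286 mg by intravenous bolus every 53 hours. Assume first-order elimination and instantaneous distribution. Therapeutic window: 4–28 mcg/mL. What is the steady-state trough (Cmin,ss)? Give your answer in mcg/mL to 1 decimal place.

Over one 53-h interval, 53/23 ≈ 2.3043 half-lives elapse, leaving f ≈ 0.2025 of each dose.
Each bolus raises the concentration by D/Vd = 1286/118 ≈ 10.898 mcg/mL.
Steady-state trough Cmin,ss = C₀·f/(1−f) ≈ 10.898 × 0.2025/0.7975 ≈ 2.767 mcg/mL.
Trough 2.8 mcg/mL vs MEC 4 mcg/mL: subtherapeutic.

2.8 mcg/mL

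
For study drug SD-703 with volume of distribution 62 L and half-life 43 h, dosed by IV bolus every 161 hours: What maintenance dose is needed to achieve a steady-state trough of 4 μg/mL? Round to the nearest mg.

3075 mg

τ/t½ = 161/43 ≈ 3.7442, so f = (1/2)^(161/43) ≈ 0.074626.
Cmin,ss = (D/Vd)·f/(1−f), so D = Cmin,ss·Vd·(1−f)/f.
D = 4 × 62 × (1−f)/f ≈ 4 × 62 × 12.40016 ≈ 3075.24 mg.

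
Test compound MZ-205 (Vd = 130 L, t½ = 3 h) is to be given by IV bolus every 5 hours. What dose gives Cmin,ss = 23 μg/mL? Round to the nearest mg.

τ/t½ = 5/3 ≈ 1.6667, so f = (1/2)^(5/3) ≈ 0.314980.
Cmin,ss = (D/Vd)·f/(1−f), so D = Cmin,ss·Vd·(1−f)/f.
D = 23 × 130 × (1−f)/f ≈ 23 × 130 × 2.17480 ≈ 6502.65 mg.

6503 mg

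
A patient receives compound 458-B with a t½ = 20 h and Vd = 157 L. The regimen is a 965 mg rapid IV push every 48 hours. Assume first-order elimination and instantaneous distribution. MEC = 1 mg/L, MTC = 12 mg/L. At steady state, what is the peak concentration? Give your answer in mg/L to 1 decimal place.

τ/t½ = 48/20 ≈ 2.4, so fraction remaining f = (1/2)^(48/20) ≈ 0.1895.
At steady state, accumulation factor R = 1/(1 − e^(−kτ)) ≈ 1.2338.
Each bolus raises the concentration by D/Vd = 965/157 ≈ 6.146 mg/L.
Cmax,ss = C₀/(1 − f) ≈ 6.146/0.8105 ≈ 7.583 mg/L.
Peak 7.6 mg/L vs MTC 12 mg/L: below toxic threshold.

7.6 mg/L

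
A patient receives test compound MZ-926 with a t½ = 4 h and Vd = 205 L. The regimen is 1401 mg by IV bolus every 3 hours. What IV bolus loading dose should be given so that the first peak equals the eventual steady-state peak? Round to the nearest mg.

3456 mg

f = (1/2)^(3/4) ≈ 0.594604; accumulation ratio R = 1/(1−f) ≈ 2.46672.
Loading dose to hit Cmax,ss on first dose: D_load = D_maint·R ≈ 1401 × 2.46672 ≈ 3455.87 mg.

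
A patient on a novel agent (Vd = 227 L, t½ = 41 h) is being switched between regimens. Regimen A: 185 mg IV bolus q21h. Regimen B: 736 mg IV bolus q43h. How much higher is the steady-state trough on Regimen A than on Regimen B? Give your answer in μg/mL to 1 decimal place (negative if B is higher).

Regimen A: f = (1/2)^(21/41) ≈ 0.7012; Cmin,ss = (185/227)·f/(1−f) ≈ 1.913 μg/mL.
Regimen B: f = (1/2)^(43/41) ≈ 0.4834; Cmin,ss = (736/227)·f/(1−f) ≈ 3.034 μg/mL.
Difference ≈ 1.913 − 3.034 ≈ -1.121 μg/mL.

-1.1 μg/mL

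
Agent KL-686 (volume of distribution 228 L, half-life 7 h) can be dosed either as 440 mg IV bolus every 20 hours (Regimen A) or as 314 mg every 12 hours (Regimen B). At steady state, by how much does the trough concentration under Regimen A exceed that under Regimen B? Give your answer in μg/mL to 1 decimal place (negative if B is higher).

Regimen A: f = (1/2)^(20/7) ≈ 0.1380; Cmin,ss = (440/228)·f/(1−f) ≈ 0.309 μg/mL.
Regimen B: f = (1/2)^(12/7) ≈ 0.3048; Cmin,ss = (314/228)·f/(1−f) ≈ 0.604 μg/mL.
Difference ≈ 0.309 − 0.604 ≈ -0.295 μg/mL.

-0.3 μg/mL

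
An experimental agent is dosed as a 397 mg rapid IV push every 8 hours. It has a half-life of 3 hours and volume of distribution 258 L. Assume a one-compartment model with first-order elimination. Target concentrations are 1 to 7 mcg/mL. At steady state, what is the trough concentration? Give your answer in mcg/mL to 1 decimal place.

0.3 mcg/mL

Over one 8-h interval, 8/3 ≈ 2.6667 half-lives elapse, leaving f ≈ 0.1575 of each dose.
Single-dose peak C₀ = D/Vd = 397/258 ≈ 1.539 mcg/mL.
Steady-state trough Cmin,ss = C₀·f/(1−f) ≈ 1.539 × 0.1575/0.8425 ≈ 0.288 mcg/mL.
Trough 0.3 mcg/mL vs MEC 1 mcg/mL: subtherapeutic.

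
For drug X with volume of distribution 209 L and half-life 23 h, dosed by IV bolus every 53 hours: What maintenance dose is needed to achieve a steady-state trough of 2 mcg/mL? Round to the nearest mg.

τ/t½ = 53/23 ≈ 2.3043, so f = (1/2)^(53/23) ≈ 0.202452.
Cmin,ss = (D/Vd)·f/(1−f), so D = Cmin,ss·Vd·(1−f)/f.
D = 2 × 209 × (1−f)/f ≈ 2 × 209 × 3.93944 ≈ 1646.69 mg.

1647 mg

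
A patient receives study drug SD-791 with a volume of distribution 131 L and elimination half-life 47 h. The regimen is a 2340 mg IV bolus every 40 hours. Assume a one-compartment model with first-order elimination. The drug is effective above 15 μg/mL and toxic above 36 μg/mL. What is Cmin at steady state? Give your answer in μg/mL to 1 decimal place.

τ/t½ = 40/47 ≈ 0.85106, so fraction remaining f = (1/2)^(40/47) ≈ 0.5544.
Accumulation ratio R = 1/(1 − f) ≈ 1/0.4456 ≈ 2.2442.
Each bolus raises the concentration by D/Vd = 2340/131 ≈ 17.863 μg/mL.
Cmax,ss = C₀/(1 − f) ≈ 17.863/0.4456 ≈ 40.088 μg/mL.
Steady-state trough Cmin,ss = Cmax,ss·f ≈ 40.088 × 0.5544 ≈ 22.225 μg/mL.
Trough 22.2 μg/mL vs MEC 15 μg/mL: adequate.

22.2 μg/mL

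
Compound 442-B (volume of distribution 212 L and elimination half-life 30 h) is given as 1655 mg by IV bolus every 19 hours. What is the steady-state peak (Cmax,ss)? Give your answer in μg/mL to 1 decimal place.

22.0 μg/mL

Over one 19-h interval, 19/30 ≈ 0.63333 half-lives elapse, leaving f ≈ 0.6447 of each dose.
At steady state, accumulation factor R = 1/(1 − e^(−kτ)) ≈ 2.8145.
Single-dose peak C₀ = D/Vd = 1655/212 ≈ 7.807 μg/mL.
Cmax,ss = C₀/(1 − f) ≈ 7.807/0.3553 ≈ 21.973 μg/mL.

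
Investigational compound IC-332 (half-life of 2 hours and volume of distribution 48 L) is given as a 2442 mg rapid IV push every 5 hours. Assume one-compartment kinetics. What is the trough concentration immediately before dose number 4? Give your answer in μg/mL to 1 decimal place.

f = (1/2)^(τ/t½) = (1/2)^(5/2) ≈ 0.1768.
C₀ = D/Vd = 2442/48 ≈ 50.875 μg/mL.
Before the 4th dose, 3 doses have been given. Superposition: Cmin = C₀·(f + f² + … + f^3).
≈ 50.875 × (0.1768 + 0.0313 + 0.0055) ≈ 50.875 × 0.2136 ≈ 10.867 μg/mL.

10.9 μg/mL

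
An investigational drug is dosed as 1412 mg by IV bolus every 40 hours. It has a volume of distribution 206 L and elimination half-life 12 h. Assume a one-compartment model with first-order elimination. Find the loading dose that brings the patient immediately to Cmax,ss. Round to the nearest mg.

1568 mg

f = (1/2)^(40/12) ≈ 0.099213; accumulation ratio R = 1/(1−f) ≈ 1.11014.
Loading dose to hit Cmax,ss on first dose: D_load = D_maint·R ≈ 1412 × 1.11014 ≈ 1567.52 mg.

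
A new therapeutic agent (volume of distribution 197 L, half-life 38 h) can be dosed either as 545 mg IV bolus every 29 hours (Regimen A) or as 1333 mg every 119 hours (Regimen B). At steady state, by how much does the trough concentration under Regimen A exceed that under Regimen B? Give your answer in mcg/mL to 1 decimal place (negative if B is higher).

Regimen A: f = (1/2)^(29/38) ≈ 0.5892; Cmin,ss = (545/197)·f/(1−f) ≈ 3.968 mcg/mL.
Regimen B: f = (1/2)^(119/38) ≈ 0.1141; Cmin,ss = (1333/197)·f/(1−f) ≈ 0.871 mcg/mL.
Difference ≈ 3.968 − 0.871 ≈ 3.097 mcg/mL.

3.1 mcg/mL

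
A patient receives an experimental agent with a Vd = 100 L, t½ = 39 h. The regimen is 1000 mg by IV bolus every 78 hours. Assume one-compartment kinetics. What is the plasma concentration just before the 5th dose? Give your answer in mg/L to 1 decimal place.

3.3 mg/L

f = (1/2)^(τ/t½) = (1/2)^(78/39) ≈ 0.2500.
C₀ = D/Vd = 1000/100 ≈ 10.000 mg/L.
Before the 5th dose, 4 doses have been given. Superposition: Cmin = C₀·(f + f² + … + f^4).
≈ 10.000 × (0.2500 + 0.0625 + 0.0156 + 0.0039) ≈ 10.000 × 0.3320 ≈ 3.320 mg/L.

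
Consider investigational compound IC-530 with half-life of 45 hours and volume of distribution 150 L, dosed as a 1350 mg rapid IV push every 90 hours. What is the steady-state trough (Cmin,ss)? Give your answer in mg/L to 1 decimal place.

The dosing interval is 2 half-lives, so f = 2^(−2) = 0.25.
At steady state, R = 1/(1 − 0.25) = 4/3.
Single-dose peak C₀ = D/Vd = 1350/150 = 9 mg/L.
Steady-state peak Cmax,ss = C₀·R = 9 × 4/3 ≈ 12.000 mg/L.
Steady-state trough Cmin,ss = Cmax,ss·f ≈ 12.000 × 0.25 ≈ 3.000 mg/L.

3.0 mg/L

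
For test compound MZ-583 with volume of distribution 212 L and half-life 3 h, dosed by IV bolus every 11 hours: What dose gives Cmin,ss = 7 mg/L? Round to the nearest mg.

17362 mg

τ/t½ = 11/3 ≈ 3.6667, so f = (1/2)^(11/3) ≈ 0.078745.
Cmin,ss = (D/Vd)·f/(1−f), so D = Cmin,ss·Vd·(1−f)/f.
D = 7 × 212 × (1−f)/f ≈ 7 × 212 × 11.69922 ≈ 17361.64 mg.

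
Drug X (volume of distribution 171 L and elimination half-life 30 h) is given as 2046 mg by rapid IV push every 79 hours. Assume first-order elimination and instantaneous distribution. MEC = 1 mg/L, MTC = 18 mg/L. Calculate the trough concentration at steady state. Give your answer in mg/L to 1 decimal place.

2.3 mg/L

Over one 79-h interval, 79/30 ≈ 2.6333 half-lives elapse, leaving f ≈ 0.1612 of each dose.
Accumulation ratio R = 1/(1 − f) ≈ 1/0.8388 ≈ 1.1922.
Each bolus raises the concentration by D/Vd = 2046/171 ≈ 11.965 mg/L.
Steady-state peak Cmax,ss = C₀·R ≈ 11.965 × 1.1922 ≈ 14.265 mg/L.
Steady-state trough Cmin,ss = Cmax,ss·f ≈ 14.265 × 0.1612 ≈ 2.300 mg/L.
Trough 2.3 mg/L vs MEC 1 mg/L: adequate.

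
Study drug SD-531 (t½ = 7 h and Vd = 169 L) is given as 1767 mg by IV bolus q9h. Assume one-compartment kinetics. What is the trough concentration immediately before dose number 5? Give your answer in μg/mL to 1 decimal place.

7.1 μg/mL

f = (1/2)^(τ/t½) = (1/2)^(9/7) ≈ 0.4102.
C₀ = D/Vd = 1767/169 ≈ 10.456 μg/mL.
Before the 5th dose, 4 doses have been given. Superposition: Cmin = C₀·(f + f² + … + f^4).
≈ 10.456 × (0.4102 + 0.1683 + 0.0690 + 0.0283) ≈ 10.456 × 0.6758 ≈ 7.066 μg/mL.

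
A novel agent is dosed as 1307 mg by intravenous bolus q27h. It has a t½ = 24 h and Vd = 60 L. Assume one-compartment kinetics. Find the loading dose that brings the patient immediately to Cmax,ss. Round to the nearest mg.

2414 mg

f = (1/2)^(27/24) ≈ 0.458502; accumulation ratio R = 1/(1−f) ≈ 1.84673.
Loading dose to hit Cmax,ss on first dose: D_load = D_maint·R ≈ 1307 × 1.84673 ≈ 2413.68 mg.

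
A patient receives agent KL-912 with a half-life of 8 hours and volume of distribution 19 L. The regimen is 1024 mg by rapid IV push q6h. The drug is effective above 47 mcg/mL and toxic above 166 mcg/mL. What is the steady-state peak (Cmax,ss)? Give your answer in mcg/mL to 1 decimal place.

132.9 mcg/mL

k = ln2/t½ = ln2/8 ≈ 0.086643 h⁻¹; fraction remaining f = e^(−kτ) = e^(−0.086643×6) ≈ 0.5946.
Accumulation ratio R = 1/(1 − f) ≈ 1/0.4054 ≈ 2.4667.
Each bolus raises the concentration by D/Vd = 1024/19 ≈ 53.895 mcg/mL.
Steady-state peak Cmax,ss = C₀·R ≈ 53.895 × 2.4667 ≈ 132.943 mcg/mL.
Peak 132.9 mcg/mL vs MTC 166 mcg/mL: below toxic threshold.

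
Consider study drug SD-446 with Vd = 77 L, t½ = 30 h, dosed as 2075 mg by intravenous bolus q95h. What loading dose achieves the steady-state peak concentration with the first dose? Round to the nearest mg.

2335 mg

f = (1/2)^(95/30) ≈ 0.111362; accumulation ratio R = 1/(1−f) ≈ 1.12532.
Loading dose to hit Cmax,ss on first dose: D_load = D_maint·R ≈ 2075 × 1.12532 ≈ 2335.04 mg.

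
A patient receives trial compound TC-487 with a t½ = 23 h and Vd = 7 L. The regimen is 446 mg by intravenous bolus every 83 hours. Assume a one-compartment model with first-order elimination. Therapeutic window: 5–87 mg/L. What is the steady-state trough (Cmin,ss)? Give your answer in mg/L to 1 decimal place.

k = ln2/t½ = ln2/23 ≈ 0.030137 h⁻¹; fraction remaining f = e^(−kτ) = e^(−0.030137×83) ≈ 0.0820.
Single-dose peak C₀ = D/Vd = 446/7 ≈ 63.714 mg/L.
Steady-state trough Cmin,ss = C₀·f/(1−f) ≈ 63.714 × 0.0820/0.9180 ≈ 5.691 mg/L.
Trough 5.7 mg/L vs MEC 5 mg/L: adequate.

5.7 mg/L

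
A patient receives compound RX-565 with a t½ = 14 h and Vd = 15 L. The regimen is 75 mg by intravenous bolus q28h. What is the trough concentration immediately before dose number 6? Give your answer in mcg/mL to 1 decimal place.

f = (1/2)^(τ/t½) = (1/2)^(28/14) ≈ 0.2500.
C₀ = D/Vd = 75/15 ≈ 5.000 mcg/mL.
Before the 6th dose, 5 doses have been given. Superposition: Cmin = C₀·(f + f² + … + f^5).
≈ 5.000 × (0.2500 + 0.0625 + 0.0156 + 0.0039 + 0.0010) ≈ 5.000 × 0.3330 ≈ 1.665 mcg/mL.

1.7 mcg/mL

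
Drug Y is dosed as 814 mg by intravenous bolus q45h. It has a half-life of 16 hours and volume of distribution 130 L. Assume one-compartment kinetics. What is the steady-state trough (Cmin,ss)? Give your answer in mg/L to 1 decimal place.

1.0 mg/L

Over one 45-h interval, 45/16 ≈ 2.8125 half-lives elapse, leaving f ≈ 0.1423 of each dose.
At steady state, accumulation factor R = 1/(1 − e^(−kτ)) ≈ 1.1659.
Single-dose peak C₀ = D/Vd = 814/130 ≈ 6.262 mg/L.
Cmax,ss = C₀/(1 − f) ≈ 6.262/0.8577 ≈ 7.301 mg/L.
One interval later, Cmin,ss = Cmax,ss·e^(−kτ) ≈ 7.301 × 0.1423 ≈ 1.039 mg/L.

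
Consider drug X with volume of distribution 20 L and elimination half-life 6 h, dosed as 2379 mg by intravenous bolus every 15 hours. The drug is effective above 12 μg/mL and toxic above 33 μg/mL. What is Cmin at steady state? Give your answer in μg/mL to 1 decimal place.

25.5 μg/mL

τ/t½ = 15/6 ≈ 2.5, so fraction remaining f = (1/2)^(15/6) ≈ 0.1768.
At steady state, accumulation factor R = 1/(1 − e^(−kτ)) ≈ 1.2148.
Single-dose peak C₀ = D/Vd = 2379/20 ≈ 118.950 μg/mL.
Cmax,ss = C₀/(1 − f) ≈ 118.950/0.8232 ≈ 144.497 μg/mL.
One interval later, Cmin,ss = Cmax,ss·e^(−kτ) ≈ 144.497 × 0.1768 ≈ 25.547 μg/mL.
Trough 25.5 μg/mL vs MEC 12 μg/mL: adequate.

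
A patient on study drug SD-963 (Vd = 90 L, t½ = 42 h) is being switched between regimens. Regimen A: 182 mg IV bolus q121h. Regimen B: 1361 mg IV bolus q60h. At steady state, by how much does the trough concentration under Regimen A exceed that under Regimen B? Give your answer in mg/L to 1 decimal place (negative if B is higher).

-8.6 mg/L

Regimen A: f = (1/2)^(121/42) ≈ 0.1358; Cmin,ss = (182/90)·f/(1−f) ≈ 0.318 mg/L.
Regimen B: f = (1/2)^(60/42) ≈ 0.3715; Cmin,ss = (1361/90)·f/(1−f) ≈ 8.939 mg/L.
Difference ≈ 0.318 − 8.939 ≈ -8.621 mg/L.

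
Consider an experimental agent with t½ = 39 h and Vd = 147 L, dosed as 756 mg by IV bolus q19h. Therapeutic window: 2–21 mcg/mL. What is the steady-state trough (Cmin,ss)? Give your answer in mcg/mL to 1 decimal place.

k = ln2/t½ = ln2/39 ≈ 0.017773 h⁻¹; fraction remaining f = e^(−kτ) = e^(−0.017773×19) ≈ 0.7134.
Accumulation ratio R = 1/(1 − f) ≈ 1/0.2866 ≈ 3.4892.
Each bolus raises the concentration by D/Vd = 756/147 ≈ 5.143 mcg/mL.
Steady-state peak Cmax,ss = C₀·R ≈ 5.143 × 3.4892 ≈ 17.945 mcg/mL.
Steady-state trough Cmin,ss = Cmax,ss·f ≈ 17.945 × 0.7134 ≈ 12.802 mcg/mL.
Trough 12.8 mcg/mL vs MEC 2 mcg/mL: adequate.

12.8 mcg/mL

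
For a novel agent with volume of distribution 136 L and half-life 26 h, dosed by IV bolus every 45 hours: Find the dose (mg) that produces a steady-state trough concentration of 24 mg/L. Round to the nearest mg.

7569 mg

τ/t½ = 45/26 ≈ 1.7308, so f = (1/2)^(45/26) ≈ 0.301291.
Cmin,ss = (D/Vd)·f/(1−f), so D = Cmin,ss·Vd·(1−f)/f.
D = 24 × 136 × (1−f)/f ≈ 24 × 136 × 2.31905 ≈ 7569.38 mg.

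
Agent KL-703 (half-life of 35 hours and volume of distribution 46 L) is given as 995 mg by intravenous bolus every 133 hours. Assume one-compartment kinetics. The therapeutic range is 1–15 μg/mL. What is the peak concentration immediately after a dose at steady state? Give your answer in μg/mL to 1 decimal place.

23.3 μg/mL

τ/t½ = 133/35 ≈ 3.8, so fraction remaining f = (1/2)^(133/35) ≈ 0.0718.
Accumulation ratio R = 1/(1 − f) ≈ 1/0.9282 ≈ 1.0774.
Single-dose peak C₀ = D/Vd = 995/46 ≈ 21.630 μg/mL.
Cmax,ss = C₀/(1 − f) ≈ 21.630/0.9282 ≈ 23.303 μg/mL.
Peak 23.3 μg/mL vs MTC 15 μg/mL: exceeds toxic threshold.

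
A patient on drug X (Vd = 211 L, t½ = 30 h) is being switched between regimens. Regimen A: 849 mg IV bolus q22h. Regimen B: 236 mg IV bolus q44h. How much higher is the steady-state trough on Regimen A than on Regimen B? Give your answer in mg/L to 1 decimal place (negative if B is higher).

5.4 mg/L

Regimen A: f = (1/2)^(22/30) ≈ 0.6015; Cmin,ss = (849/211)·f/(1−f) ≈ 6.073 mg/L.
Regimen B: f = (1/2)^(44/30) ≈ 0.3618; Cmin,ss = (236/211)·f/(1−f) ≈ 0.634 mg/L.
Difference ≈ 6.073 − 0.634 ≈ 5.439 mg/L.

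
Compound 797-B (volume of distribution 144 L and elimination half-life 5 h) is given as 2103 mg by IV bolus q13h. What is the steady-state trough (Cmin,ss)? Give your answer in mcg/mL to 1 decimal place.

k = ln2/t½ = ln2/5 ≈ 0.138629 h⁻¹; fraction remaining f = e^(−kτ) = e^(−0.138629×13) ≈ 0.1649.
At steady state, accumulation factor R = 1/(1 − e^(−kτ)) ≈ 1.1975.
Each bolus raises the concentration by D/Vd = 2103/144 ≈ 14.604 mcg/mL.
Steady-state peak Cmax,ss = C₀·R ≈ 14.604 × 1.1975 ≈ 17.488 mcg/mL.
One interval later, Cmin,ss = Cmax,ss·e^(−kτ) ≈ 17.488 × 0.1649 ≈ 2.884 mcg/mL.

2.9 mcg/mL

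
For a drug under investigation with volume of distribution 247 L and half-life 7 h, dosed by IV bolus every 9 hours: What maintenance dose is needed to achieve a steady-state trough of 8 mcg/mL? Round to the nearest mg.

τ/t½ = 9/7 ≈ 1.2857, so f = (1/2)^(9/7) ≈ 0.410168.
Cmin,ss = (D/Vd)·f/(1−f), so D = Cmin,ss·Vd·(1−f)/f.
D = 8 × 247 × (1−f)/f ≈ 8 × 247 × 1.43803 ≈ 2841.55 mg.

2842 mg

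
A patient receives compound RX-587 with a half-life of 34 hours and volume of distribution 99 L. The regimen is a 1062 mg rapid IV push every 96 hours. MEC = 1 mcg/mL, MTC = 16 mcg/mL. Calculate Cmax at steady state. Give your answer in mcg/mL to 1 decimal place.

τ/t½ = 96/34 ≈ 2.8235, so fraction remaining f = (1/2)^(96/34) ≈ 0.1413.
At steady state, accumulation factor R = 1/(1 − e^(−kτ)) ≈ 1.1646.
Single-dose peak C₀ = D/Vd = 1062/99 ≈ 10.727 mcg/mL.
Steady-state peak Cmax,ss = C₀·R ≈ 10.727 × 1.1646 ≈ 12.493 mcg/mL.
Peak 12.5 mcg/mL vs MTC 16 mcg/mL: below toxic threshold.

12.5 mcg/mL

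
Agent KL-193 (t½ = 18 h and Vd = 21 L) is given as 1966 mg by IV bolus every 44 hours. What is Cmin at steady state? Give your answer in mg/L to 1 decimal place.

Over one 44-h interval, 44/18 ≈ 2.4444 half-lives elapse, leaving f ≈ 0.1837 of each dose.
At steady state, accumulation factor R = 1/(1 − e^(−kτ)) ≈ 1.2250.
Single-dose peak C₀ = D/Vd = 1966/21 ≈ 93.619 mg/L.
Cmax,ss = C₀/(1 − f) ≈ 93.619/0.8163 ≈ 114.687 mg/L.
Steady-state trough Cmin,ss = Cmax,ss·f ≈ 114.687 × 0.1837 ≈ 21.068 mg/L.

21.1 mg/L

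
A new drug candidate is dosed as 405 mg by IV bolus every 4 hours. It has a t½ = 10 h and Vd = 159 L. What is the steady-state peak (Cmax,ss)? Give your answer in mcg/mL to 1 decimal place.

10.5 mcg/mL

Over one 4-h interval, 4/10 ≈ 0.4 half-lives elapse, leaving f ≈ 0.7579 of each dose.
At steady state, accumulation factor R = 1/(1 − e^(−kτ)) ≈ 4.1305.
Single-dose peak C₀ = D/Vd = 405/159 ≈ 2.547 mcg/mL.
Steady-state peak Cmax,ss = C₀·R ≈ 2.547 × 4.1305 ≈ 10.520 mcg/mL.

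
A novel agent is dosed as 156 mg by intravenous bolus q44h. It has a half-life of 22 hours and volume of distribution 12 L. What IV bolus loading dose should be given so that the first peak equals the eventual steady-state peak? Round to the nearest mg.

208 mg

f = (1/2)^(44/22) ≈ 0.250000; accumulation ratio R = 1/(1−f) ≈ 1.33333.
Loading dose to hit Cmax,ss on first dose: D_load = D_maint·R ≈ 156 × 1.33333 ≈ 208.00 mg.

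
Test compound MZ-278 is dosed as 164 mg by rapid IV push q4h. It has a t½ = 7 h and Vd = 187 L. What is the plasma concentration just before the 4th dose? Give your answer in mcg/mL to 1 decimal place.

1.3 mcg/mL

f = (1/2)^(τ/t½) = (1/2)^(4/7) ≈ 0.6730.
C₀ = D/Vd = 164/187 ≈ 0.877 mcg/mL.
Before the 4th dose, 3 doses have been given. Superposition: Cmin = C₀·(f + f² + … + f^3).
≈ 0.877 × (0.6730 + 0.4529 + 0.3048) ≈ 0.877 × 1.4307 ≈ 1.255 mcg/mL.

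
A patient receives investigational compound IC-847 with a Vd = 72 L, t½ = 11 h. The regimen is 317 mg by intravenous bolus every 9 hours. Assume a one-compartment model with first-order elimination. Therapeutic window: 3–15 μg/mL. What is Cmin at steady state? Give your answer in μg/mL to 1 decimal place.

τ/t½ = 9/11 ≈ 0.81818, so fraction remaining f = (1/2)^(9/11) ≈ 0.5672.
Accumulation ratio R = 1/(1 − f) ≈ 1/0.4328 ≈ 2.3105.
Single-dose peak C₀ = D/Vd = 317/72 ≈ 4.403 μg/mL.
Steady-state peak Cmax,ss = C₀·R ≈ 4.403 × 2.3105 ≈ 10.173 μg/mL.
Steady-state trough Cmin,ss = Cmax,ss·f ≈ 10.173 × 0.5672 ≈ 5.770 μg/mL.
Trough 5.8 μg/mL vs MEC 3 μg/mL: adequate.

5.8 μg/mL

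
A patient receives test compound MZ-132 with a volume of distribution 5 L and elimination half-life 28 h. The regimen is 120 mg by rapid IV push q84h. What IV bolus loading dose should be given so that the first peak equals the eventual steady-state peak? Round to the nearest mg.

137 mg

f = (1/2)^(84/28) ≈ 0.125000; accumulation ratio R = 1/(1−f) ≈ 1.14286.
Loading dose to hit Cmax,ss on first dose: D_load = D_maint·R ≈ 120 × 1.14286 ≈ 137.14 mg.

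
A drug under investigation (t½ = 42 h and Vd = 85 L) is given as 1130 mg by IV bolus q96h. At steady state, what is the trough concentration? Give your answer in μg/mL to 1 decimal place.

3.4 μg/mL

τ/t½ = 96/42 ≈ 2.2857, so fraction remaining f = (1/2)^(96/42) ≈ 0.2051.
Single-dose peak C₀ = D/Vd = 1130/85 ≈ 13.294 μg/mL.
Steady-state trough Cmin,ss = C₀·f/(1−f) ≈ 13.294 × 0.2051/0.7949 ≈ 3.430 μg/mL.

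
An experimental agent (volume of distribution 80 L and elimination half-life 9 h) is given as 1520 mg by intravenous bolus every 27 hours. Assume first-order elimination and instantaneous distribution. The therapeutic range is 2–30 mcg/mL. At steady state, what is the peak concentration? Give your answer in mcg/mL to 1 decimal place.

21.7 mcg/mL

τ = 27 h = 3 half-lives, so f = (1/2)^3 = 0.125.
Accumulation ratio R = 1/(1 − f) = 1/0.875 = 8/7.
Single-dose peak C₀ = D/Vd = 1520/80 = 19 mcg/mL.
Steady-state peak Cmax,ss = C₀·R = 19 × 8/7 ≈ 21.714 mcg/mL.
Peak 21.7 mcg/mL vs MTC 30 mcg/mL: below toxic threshold.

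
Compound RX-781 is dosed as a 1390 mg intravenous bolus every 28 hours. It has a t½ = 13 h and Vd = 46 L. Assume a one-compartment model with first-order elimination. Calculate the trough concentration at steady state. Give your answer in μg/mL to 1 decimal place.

k = ln2/t½ = ln2/13 ≈ 0.053319 h⁻¹; fraction remaining f = e^(−kτ) = e^(−0.053319×28) ≈ 0.2247.
Each bolus raises the concentration by D/Vd = 1390/46 ≈ 30.217 μg/mL.
Steady-state trough Cmin,ss = C₀·f/(1−f) ≈ 30.217 × 0.2247/0.7753 ≈ 8.758 μg/mL.

8.8 μg/mL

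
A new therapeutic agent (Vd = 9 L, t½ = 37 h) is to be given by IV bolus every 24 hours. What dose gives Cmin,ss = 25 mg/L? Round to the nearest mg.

τ/t½ = 24/37 ≈ 0.64865, so f = (1/2)^(24/37) ≈ 0.637878.
Cmin,ss = (D/Vd)·f/(1−f), so D = Cmin,ss·Vd·(1−f)/f.
D = 25 × 9 × (1−f)/f ≈ 25 × 9 × 0.56770 ≈ 127.73 mg.

128 mg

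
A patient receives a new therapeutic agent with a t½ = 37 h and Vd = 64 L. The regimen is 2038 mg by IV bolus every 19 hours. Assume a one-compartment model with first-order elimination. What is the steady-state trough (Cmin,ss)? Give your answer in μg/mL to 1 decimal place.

Over one 19-h interval, 19/37 ≈ 0.51351 half-lives elapse, leaving f ≈ 0.7005 of each dose.
Single-dose peak C₀ = D/Vd = 2038/64 ≈ 31.844 μg/mL.
Steady-state trough Cmin,ss = C₀·f/(1−f) ≈ 31.844 × 0.7005/0.2995 ≈ 74.480 μg/mL.

74.5 μg/mL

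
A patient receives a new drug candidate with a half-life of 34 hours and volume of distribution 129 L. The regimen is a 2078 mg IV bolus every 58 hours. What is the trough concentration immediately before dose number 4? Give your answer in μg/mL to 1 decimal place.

f = (1/2)^(τ/t½) = (1/2)^(58/34) ≈ 0.3065.
C₀ = D/Vd = 2078/129 ≈ 16.109 μg/mL.
Before the 4th dose, 3 doses have been given. Superposition: Cmin = C₀·(f + f² + … + f^3).
≈ 16.109 × (0.3065 + 0.0939 + 0.0288) ≈ 16.109 × 0.4292 ≈ 6.914 μg/mL.

6.9 μg/mL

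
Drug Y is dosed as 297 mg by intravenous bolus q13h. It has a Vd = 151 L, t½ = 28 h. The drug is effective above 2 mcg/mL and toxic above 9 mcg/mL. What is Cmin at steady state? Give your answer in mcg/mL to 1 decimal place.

Over one 13-h interval, 13/28 ≈ 0.46429 half-lives elapse, leaving f ≈ 0.7248 of each dose.
At steady state, accumulation factor R = 1/(1 − e^(−kτ)) ≈ 3.6337.
Each bolus raises the concentration by D/Vd = 297/151 ≈ 1.967 mcg/mL.
Steady-state peak Cmax,ss = C₀·R ≈ 1.967 × 3.6337 ≈ 7.147 mcg/mL.
One interval later, Cmin,ss = Cmax,ss·e^(−kτ) ≈ 7.147 × 0.7248 ≈ 5.180 mcg/mL.
Trough 5.2 mcg/mL vs MEC 2 mcg/mL: adequate.

5.2 mcg/mL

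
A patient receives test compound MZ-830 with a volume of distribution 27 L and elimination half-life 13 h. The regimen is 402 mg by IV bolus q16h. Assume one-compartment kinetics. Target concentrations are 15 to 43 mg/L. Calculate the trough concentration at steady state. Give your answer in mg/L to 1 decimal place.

11.1 mg/L

k = ln2/t½ = ln2/13 ≈ 0.053319 h⁻¹; fraction remaining f = e^(−kτ) = e^(−0.053319×16) ≈ 0.4261.
Accumulation ratio R = 1/(1 − f) ≈ 1/0.5739 ≈ 1.7425.
Single-dose peak C₀ = D/Vd = 402/27 ≈ 14.889 mg/L.
Steady-state peak Cmax,ss = C₀·R ≈ 14.889 × 1.7425 ≈ 25.944 mg/L.
Steady-state trough Cmin,ss = Cmax,ss·f ≈ 25.944 × 0.4261 ≈ 11.055 mg/L.
Trough 11.1 mg/L vs MEC 15 mg/L: subtherapeutic.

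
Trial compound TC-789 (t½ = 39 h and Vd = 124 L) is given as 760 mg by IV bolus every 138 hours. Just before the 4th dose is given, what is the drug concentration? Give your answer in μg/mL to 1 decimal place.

f = (1/2)^(τ/t½) = (1/2)^(138/39) ≈ 0.0861.
C₀ = D/Vd = 760/124 ≈ 6.129 μg/mL.
Before the 4th dose, 3 doses have been given. Superposition: Cmin = C₀·(f + f² + … + f^3).
≈ 6.129 × (0.0861 + 0.0074 + 0.0006) ≈ 6.129 × 0.0941 ≈ 0.577 μg/mL.

0.6 μg/mL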